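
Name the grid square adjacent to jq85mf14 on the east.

Longitude extended square 1; +1 → 2.
The latitude characters are unchanged.

JQ85mf24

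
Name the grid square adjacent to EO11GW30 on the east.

EO11gw40

Longitude extended square 3; +1 → 4.
The latitude characters are unchanged.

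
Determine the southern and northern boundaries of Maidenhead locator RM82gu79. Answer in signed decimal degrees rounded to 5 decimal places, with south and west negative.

Field R=17, M=12: +17·20° lon, +12·10° lat → SW at lon 160°, lat 30°.
Square 8, 2: +8·2° lon, +2·1° lat → SW at lon 176°, lat 32°.
Subsquare g=6, u=20: +6·0.0833333° lon, +20·0.0416667° lat → SW at lon 176.5°, lat 32.8333°.
Extended square 7, 9: +7·0.00833333° lon, +9·0.00416667° lat → SW at lon 176.558°, lat 32.8708°.
Cell spans 0.00833333° lon × 0.00416667° lat.
south 32.87083, north 32.87500.

32.87083, 32.87500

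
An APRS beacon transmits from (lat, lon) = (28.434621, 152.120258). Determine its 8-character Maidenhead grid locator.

Shift to the Maidenhead origin (180°W, 90°S): lon 332.12026, lat 118.43462.
Field: lon ⌊332.12026/20⌋ = 16 → Q; lat ⌊118.43462/10⌋ = 11 → L.
Square: lon ⌊12.12026/2⌋ = 6; lat ⌊8.43462/1⌋ = 8.
Subsquare: lon ⌊0.12026/0.0833333⌋ = 1 → b; lat ⌊0.43462/0.0416667⌋ = 10 → k.
Extended square: lon ⌊0.03692/0.00833333⌋ = 4; lat ⌊0.01795/0.00416667⌋ = 4.

QL68bk44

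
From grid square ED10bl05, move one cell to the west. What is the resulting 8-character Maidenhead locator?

ED10al95

Longitude extended square 0; −1 → -1, wraps to 9, carry into subsquare.
Longitude subsquare b = 1; −1 → 0 = a.
The latitude characters are unchanged.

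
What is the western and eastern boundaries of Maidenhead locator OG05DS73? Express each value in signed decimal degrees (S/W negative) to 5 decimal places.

Field O=14, G=6: +14·20° lon, +6·10° lat → SW at lon 100°, lat -30°.
Square 0, 5: +0·2° lon, +5·1° lat → SW at lon 100°, lat -25°.
Subsquare d=3, s=18: +3·0.0833333° lon, +18·0.0416667° lat → SW at lon 100.25°, lat -24.25°.
Extended square 7, 3: +7·0.00833333° lon, +3·0.00416667° lat → SW at lon 100.308°, lat -24.2375°.
Cell spans 0.00833333° lon × 0.00416667° lat.
west 100.30833, east 100.31667.

100.30833, 100.31667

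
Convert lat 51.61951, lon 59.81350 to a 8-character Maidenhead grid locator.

LO91vo78

Offset from 180°W / 90°S: lon 239.81350°, lat 141.61951°.
Field: lon ⌊239.81350/20⌋ = 11 → L; lat ⌊141.61951/10⌋ = 14 → O.
Square: lon ⌊19.81350/2⌋ = 9; lat ⌊1.61951/1⌋ = 1.
Subsquare: lon ⌊1.81350/0.0833333⌋ = 21 → v; lat ⌊0.61951/0.0416667⌋ = 14 → o.
Extended square: lon ⌊0.06350/0.00833333⌋ = 7; lat ⌊0.03618/0.00416667⌋ = 8.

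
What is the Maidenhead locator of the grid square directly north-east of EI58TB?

EI58uc

Longitude subsquare t = 19; +1 → 20 = u.
Latitude subsquare b = 1; +1 → 2 = c.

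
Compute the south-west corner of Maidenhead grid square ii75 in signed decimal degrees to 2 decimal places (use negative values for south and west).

-5.00, -6.00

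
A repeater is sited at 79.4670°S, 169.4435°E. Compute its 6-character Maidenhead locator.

RB40rm

Add 180° to longitude and 90° to latitude: 349.4435, 10.5330.
Field: 349.4435/20 → 17 → R, 10.5330/10 → 1 → B; chars RB.
Square: 9.4435/2 → 4, 0.5330/1 → 0; chars 40.
Subsquare: 1.4435/0.0833333 → 17 → r, 0.5330/0.0416667 → 12 → m; chars rm.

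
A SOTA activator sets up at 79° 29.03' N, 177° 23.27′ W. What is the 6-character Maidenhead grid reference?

Shift to the Maidenhead origin (180°W, 90°S): lon 2.6122, lat 169.4838.
Field: lon ⌊2.6122/20⌋ = 0 → A; lat ⌊169.4838/10⌋ = 16 → Q.
Square: lon ⌊2.6122/2⌋ = 1; lat ⌊9.4838/1⌋ = 9.
Subsquare: lon ⌊0.6122/0.0833333⌋ = 7 → h; lat ⌊0.4838/0.0416667⌋ = 11 → l.

AQ19hl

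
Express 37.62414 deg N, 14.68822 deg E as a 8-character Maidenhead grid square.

Shift to the Maidenhead origin (180°W, 90°S): lon 194.68822, lat 127.62414.
Field: 194.68822/20 → 9 → J, 127.62414/10 → 12 → M; chars JM.
Square: 14.68822/2 → 7, 7.62414/1 → 7; chars 77.
Subsquare: 0.68822/0.0833333 → 8 → i, 0.62414/0.0416667 → 14 → o; chars io.
Extended square: 0.02155/0.00833333 → 2, 0.04081/0.00416667 → 9; chars 29.

JM77io29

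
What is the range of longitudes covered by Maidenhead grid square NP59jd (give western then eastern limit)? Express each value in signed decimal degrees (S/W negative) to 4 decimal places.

Field N=13, P=15: +13·20° lon, +15·10° lat → SW at lon 80°, lat 60°.
Square 5, 9: +5·2° lon, +9·1° lat → SW at lon 90°, lat 69°.
Subsquare j=9, d=3: +9·0.0833333° lon, +3·0.0416667° lat → SW at lon 90.75°, lat 69.125°.
Cell spans 0.0833333° lon × 0.0416667° lat.
west 90.7500, east 90.8333.

90.7500, 90.8333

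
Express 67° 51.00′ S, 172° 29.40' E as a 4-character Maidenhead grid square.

Shift to the Maidenhead origin (180°W, 90°S): lon 352.49, lat 22.15.
Field: lon ⌊352.49/20⌋ = 17 → R; lat ⌊22.15/10⌋ = 2 → C.
Square: lon ⌊12.49/2⌋ = 6; lat ⌊2.15/1⌋ = 2.

RC62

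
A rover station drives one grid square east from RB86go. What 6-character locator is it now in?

Longitude subsquare g = 6; +1 → 7 = h.
The latitude characters are unchanged.

RB86ho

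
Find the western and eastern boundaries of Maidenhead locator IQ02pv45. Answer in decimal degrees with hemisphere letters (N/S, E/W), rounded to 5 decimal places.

Field I=8, Q=16: +8·20° lon, +16·10° lat → SW at lon -20°, lat 70°.
Square 0, 2: +0·2° lon, +2·1° lat → SW at lon -20°, lat 72°.
Subsquare p=15, v=21: +15·0.0833333° lon, +21·0.0416667° lat → SW at lon -18.75°, lat 72.875°.
Extended square 4, 5: +4·0.00833333° lon, +5·0.00416667° lat → SW at lon -18.7167°, lat 72.8958°.
Cell spans 0.00833333° lon × 0.00416667° lat.
west 18.71667° W, east 18.70833° W.

18.71667° W, 18.70833° W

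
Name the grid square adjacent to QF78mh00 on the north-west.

QF78lh91

Longitude extended square 0; −1 → -1, wraps to 9, carry into subsquare.
Longitude subsquare m = 12; −1 → 11 = l.
Latitude extended square 0; +1 → 1.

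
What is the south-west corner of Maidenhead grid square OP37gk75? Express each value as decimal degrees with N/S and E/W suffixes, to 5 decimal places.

Field O=14, P=15: +14·20° lon, +15·10° lat → SW at lon 100°, lat 60°.
Square 3, 7: +3·2° lon, +7·1° lat → SW at lon 106°, lat 67°.
Subsquare g=6, k=10: +6·0.0833333° lon, +10·0.0416667° lat → SW at lon 106.5°, lat 67.4167°.
Extended square 7, 5: +7·0.00833333° lon, +5·0.00416667° lat → SW at lon 106.558°, lat 67.4375°.
latitude 67.43750° N, longitude 106.55833° E.

67.43750° N, 106.55833° E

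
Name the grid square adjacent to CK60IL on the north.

Latitude subsquare l = 11; +1 → 12 = m.
The longitude characters are unchanged.

CK60im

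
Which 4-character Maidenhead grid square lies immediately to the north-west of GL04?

FL95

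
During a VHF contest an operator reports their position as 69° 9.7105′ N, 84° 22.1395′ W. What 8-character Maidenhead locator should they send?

EP79td58

Shift to the Maidenhead origin (180°W, 90°S): lon 95.63101, lat 159.16184.
Field (20°×10°, letters A–R): 95.63101/20 → 4 → E, 159.16184/10 → 15 → P; chars EP.
Square (2°×1°, digits 0–9): 15.63101/2 → 7, 9.16184/1 → 9; chars 79.
Subsquare (5′×2.5′, letters a–x): 1.63101/0.0833333 → 19 → t, 0.16184/0.0416667 → 3 → d; chars td.
Extended square (30″×15″, digits 0–9): 0.04767/0.00833333 → 5, 0.03684/0.00416667 → 8; chars 58.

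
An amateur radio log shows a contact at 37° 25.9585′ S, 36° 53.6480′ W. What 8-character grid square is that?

HF12nn26

Offset from 180°W / 90°S: lon 143.10587°, lat 52.56736°.
Field (20°×10°, letters A–R): 143.10587/20 → 7 → H, 52.56736/10 → 5 → F; chars HF.
Square (2°×1°, digits 0–9): 3.10587/2 → 1, 2.56736/1 → 2; chars 12.
Subsquare (5′×2.5′, letters a–x): 1.10587/0.0833333 → 13 → n, 0.56736/0.0416667 → 13 → n; chars nn.
Extended square (30″×15″, digits 0–9): 0.02253/0.00833333 → 2, 0.02569/0.00416667 → 6; chars 26.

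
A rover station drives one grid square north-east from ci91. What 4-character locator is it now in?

DI02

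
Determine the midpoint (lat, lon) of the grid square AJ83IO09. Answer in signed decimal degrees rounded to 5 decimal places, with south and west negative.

3.62292, -163.32917

Field A=0, J=9: +0·20° lon, +9·10° lat → SW at lon -180°, lat 0°.
Square 8, 3: +8·2° lon, +3·1° lat → SW at lon -164°, lat 3°.
Subsquare i=8, o=14: +8·0.0833333° lon, +14·0.0416667° lat → SW at lon -163.333°, lat 3.58333°.
Extended square 0, 9: +0·0.00833333° lon, +9·0.00416667° lat → SW at lon -163.333°, lat 3.62083°.
Cell spans 0.00833333° lon × 0.00416667° lat. Centre is SW corner plus half of each.
latitude 3.62292, longitude -163.32917.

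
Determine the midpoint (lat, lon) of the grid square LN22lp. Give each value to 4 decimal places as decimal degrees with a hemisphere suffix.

42.6458° N, 44.9583° E

Field L=11, N=13: +11·20° lon, +13·10° lat → SW at lon 40°, lat 40°.
Square 2, 2: +2·2° lon, +2·1° lat → SW at lon 44°, lat 42°.
Subsquare l=11, p=15: +11·0.0833333° lon, +15·0.0416667° lat → SW at lon 44.9167°, lat 42.625°.
Cell spans 0.0833333° lon × 0.0416667° lat. Centre is SW corner plus half of each.
latitude 42.6458° N, longitude 44.9583° E.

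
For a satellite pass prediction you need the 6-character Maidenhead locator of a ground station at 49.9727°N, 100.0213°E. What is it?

Add 180° to longitude and 90° to latitude: 280.0213, 139.9727.
Field (20°×10°, letters A–R): lon ⌊280.0213/20⌋ = 14 → O; lat ⌊139.9727/10⌋ = 13 → N.
Square (2°×1°, digits 0–9): lon ⌊0.0213/2⌋ = 0; lat ⌊9.9727/1⌋ = 9.
Subsquare (5′×2.5′, letters a–x): lon ⌊0.0213/0.0833333⌋ = 0 → a; lat ⌊0.9727/0.0416667⌋ = 23 → x.

ON09ax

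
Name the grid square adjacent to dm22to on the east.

Longitude subsquare t = 19; +1 → 20 = u.
The latitude characters are unchanged.

DM22uo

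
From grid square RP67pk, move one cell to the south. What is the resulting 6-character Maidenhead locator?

RP67pj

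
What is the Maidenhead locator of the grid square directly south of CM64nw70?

Latitude extended square 0; −1 → -1, wraps to 9, carry into subsquare.
Latitude subsquare w = 22; −1 → 21 = v.
The longitude characters are unchanged.

CM64nv79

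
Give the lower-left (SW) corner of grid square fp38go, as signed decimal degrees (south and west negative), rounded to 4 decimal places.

68.5833, -73.5000

Field F=5, P=15: +5·20° lon, +15·10° lat → SW at lon -80°, lat 60°.
Square 3, 8: +3·2° lon, +8·1° lat → SW at lon -74°, lat 68°.
Subsquare g=6, o=14: +6·0.0833333° lon, +14·0.0416667° lat → SW at lon -73.5°, lat 68.5833°.
latitude 68.5833, longitude -73.5000.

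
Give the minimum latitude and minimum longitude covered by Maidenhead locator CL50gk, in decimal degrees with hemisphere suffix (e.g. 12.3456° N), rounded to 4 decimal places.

20.4167° N, 129.5000° W

Field C=2, L=11: +2·20° lon, +11·10° lat → SW at lon -140°, lat 20°.
Square 5, 0: +5·2° lon, +0·1° lat → SW at lon -130°, lat 20°.
Subsquare g=6, k=10: +6·0.0833333° lon, +10·0.0416667° lat → SW at lon -129.5°, lat 20.4167°.
latitude 20.4167° N, longitude 129.5000° W.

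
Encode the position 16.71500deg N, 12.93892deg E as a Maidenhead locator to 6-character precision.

JK66lr

Add 180° to longitude and 90° to latitude: 192.9389, 106.7150.
Field: lon ⌊192.9389/20⌋ = 9 → J; lat ⌊106.7150/10⌋ = 10 → K.
Square: lon ⌊12.9389/2⌋ = 6; lat ⌊6.7150/1⌋ = 6.
Subsquare: lon ⌊0.9389/0.0833333⌋ = 11 → l; lat ⌊0.7150/0.0416667⌋ = 17 → r.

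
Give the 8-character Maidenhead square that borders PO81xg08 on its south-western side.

PO81wg97

Longitude extended square 0; −1 → -1, wraps to 9, carry into subsquare.
Longitude subsquare x = 23; −1 → 22 = w.
Latitude extended square 8; −1 → 7.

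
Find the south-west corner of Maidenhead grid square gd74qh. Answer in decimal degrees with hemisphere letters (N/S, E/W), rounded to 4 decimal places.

55.7083° S, 44.6667° W

Field G=6, D=3: +6·20° lon, +3·10° lat → SW at lon -60°, lat -60°.
Square 7, 4: +7·2° lon, +4·1° lat → SW at lon -46°, lat -56°.
Subsquare q=16, h=7: +16·0.0833333° lon, +7·0.0416667° lat → SW at lon -44.6667°, lat -55.7083°.
latitude 55.7083° S, longitude 44.6667° W.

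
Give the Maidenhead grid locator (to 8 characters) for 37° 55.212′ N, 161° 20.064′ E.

RM07qw00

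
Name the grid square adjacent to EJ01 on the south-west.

DJ90

Longitude square 0; −1 → -1, wraps to 9, carry into field.
Longitude field E = 4; −1 → 3 = D.
Latitude square 1; −1 → 0.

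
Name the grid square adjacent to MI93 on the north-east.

Longitude square 9; +1 → 10, wraps to 0, carry into field.
Longitude field M = 12; +1 → 13 = N.
Latitude square 3; +1 → 4.

NI04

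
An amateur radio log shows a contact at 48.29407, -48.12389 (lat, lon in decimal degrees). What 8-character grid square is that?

GN58wh50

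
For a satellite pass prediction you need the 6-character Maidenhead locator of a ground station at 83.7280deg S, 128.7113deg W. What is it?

CA56pg

Add 180° to longitude and 90° to latitude: 51.2887, 6.2720.
Field: lon ⌊51.2887/20⌋ = 2 → C; lat ⌊6.2720/10⌋ = 0 → A.
Square: lon ⌊11.2887/2⌋ = 5; lat ⌊6.2720/1⌋ = 6.
Subsquare: lon ⌊1.2887/0.0833333⌋ = 15 → p; lat ⌊0.2720/0.0416667⌋ = 6 → g.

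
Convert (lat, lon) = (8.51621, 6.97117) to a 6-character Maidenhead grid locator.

Shift to the Maidenhead origin (180°W, 90°S): lon 186.9712, lat 98.5162.
Field: lon ⌊186.9712/20⌋ = 9 → J; lat ⌊98.5162/10⌋ = 9 → J.
Square: lon ⌊6.9712/2⌋ = 3; lat ⌊8.5162/1⌋ = 8.
Subsquare: lon ⌊0.9712/0.0833333⌋ = 11 → l; lat ⌊0.5162/0.0416667⌋ = 12 → m.

JJ38lm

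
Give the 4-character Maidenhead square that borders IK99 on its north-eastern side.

JL00

Longitude square 9; +1 → 10, wraps to 0, carry into field.
Longitude field I = 8; +1 → 9 = J.
Latitude square 9; +1 → 10, wraps to 0, carry into field.
Latitude field K = 10; +1 → 11 = L.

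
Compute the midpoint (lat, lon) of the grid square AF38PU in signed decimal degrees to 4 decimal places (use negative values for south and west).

-31.1458, -172.7083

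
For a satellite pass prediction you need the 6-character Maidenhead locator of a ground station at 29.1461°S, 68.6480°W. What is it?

Shift to the Maidenhead origin (180°W, 90°S): lon 111.3520, lat 60.8539.
Field: lon ⌊111.3520/20⌋ = 5 → F; lat ⌊60.8539/10⌋ = 6 → G.
Square: lon ⌊11.3520/2⌋ = 5; lat ⌊0.8539/1⌋ = 0.
Subsquare: lon ⌊1.3520/0.0833333⌋ = 16 → q; lat ⌊0.8539/0.0416667⌋ = 20 → u.

FG50qu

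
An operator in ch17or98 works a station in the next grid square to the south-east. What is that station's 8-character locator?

CH17pr07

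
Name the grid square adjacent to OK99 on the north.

OL90

Latitude square 9; +1 → 10, wraps to 0, carry into field.
Latitude field K = 10; +1 → 11 = L.
The longitude characters are unchanged.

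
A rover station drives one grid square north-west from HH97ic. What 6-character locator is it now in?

HH97hd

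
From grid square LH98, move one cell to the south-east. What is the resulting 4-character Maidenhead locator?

Longitude square 9; +1 → 10, wraps to 0, carry into field.
Longitude field L = 11; +1 → 12 = M.
Latitude square 8; −1 → 7.

MH07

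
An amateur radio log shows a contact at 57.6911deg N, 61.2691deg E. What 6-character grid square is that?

MO07pq

Offset from 180°W / 90°S: lon 241.2691°, lat 147.6911°.
Field (20°×10°, letters A–R): 241.2691/20 → 12 → M, 147.6911/10 → 14 → O; chars MO.
Square (2°×1°, digits 0–9): 1.2691/2 → 0, 7.6911/1 → 7; chars 07.
Subsquare (5′×2.5′, letters a–x): 1.2691/0.0833333 → 15 → p, 0.6911/0.0416667 → 16 → q; chars pq.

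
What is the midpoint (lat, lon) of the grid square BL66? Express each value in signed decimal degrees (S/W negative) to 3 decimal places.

Field B=1, L=11: +1·20° lon, +11·10° lat → SW at lon -160°, lat 20°.
Square 6, 6: +6·2° lon, +6·1° lat → SW at lon -148°, lat 26°.
Cell spans 2° lon × 1° lat. Centre is SW corner plus half of each.
latitude 26.500, longitude -147.000.

26.500, -147.000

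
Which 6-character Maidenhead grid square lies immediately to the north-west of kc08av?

JC98xw

Longitude subsquare a = 0; −1 → -1, wraps to 23 = x, carry into square.
Longitude square 0; −1 → -1, wraps to 9, carry into field.
Longitude field K = 10; −1 → 9 = J.
Latitude subsquare v = 21; +1 → 22 = w.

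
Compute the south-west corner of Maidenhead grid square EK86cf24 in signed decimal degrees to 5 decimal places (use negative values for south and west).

16.22500, -83.81667

Field E=4, K=10: +4·20° lon, +10·10° lat → SW at lon -100°, lat 10°.
Square 8, 6: +8·2° lon, +6·1° lat → SW at lon -84°, lat 16°.
Subsquare c=2, f=5: +2·0.0833333° lon, +5·0.0416667° lat → SW at lon -83.8333°, lat 16.2083°.
Extended square 2, 4: +2·0.00833333° lon, +4·0.00416667° lat → SW at lon -83.8167°, lat 16.225°.
latitude 16.22500, longitude -83.81667.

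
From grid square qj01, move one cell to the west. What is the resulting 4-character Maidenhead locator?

PJ91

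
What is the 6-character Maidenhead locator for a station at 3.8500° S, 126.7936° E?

PI36jd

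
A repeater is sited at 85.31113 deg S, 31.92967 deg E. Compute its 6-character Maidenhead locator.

Add 180° to longitude and 90° to latitude: 211.9297, 4.6889.
Field (20°×10°, letters A–R): 211.9297/20 → 10 → K, 4.6889/10 → 0 → A; chars KA.
Square (2°×1°, digits 0–9): 11.9297/2 → 5, 4.6889/1 → 4; chars 54.
Subsquare (5′×2.5′, letters a–x): 1.9297/0.0833333 → 23 → x, 0.6889/0.0416667 → 16 → q; chars xq.

KA54xq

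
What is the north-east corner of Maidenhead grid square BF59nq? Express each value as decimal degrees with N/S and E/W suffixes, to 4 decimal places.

30.2917° S, 148.8333° W

Field B=1, F=5: +1·20° lon, +5·10° lat → SW at lon -160°, lat -40°.
Square 5, 9: +5·2° lon, +9·1° lat → SW at lon -150°, lat -31°.
Subsquare n=13, q=16: +13·0.0833333° lon, +16·0.0416667° lat → SW at lon -148.917°, lat -30.3333°.
Cell spans 0.0833333° lon × 0.0416667° lat. NE corner is SW corner plus one full cell.
latitude 30.2917° S, longitude 148.8333° W.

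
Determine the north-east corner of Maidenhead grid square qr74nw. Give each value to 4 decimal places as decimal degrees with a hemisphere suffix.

Field Q=16, R=17: +16·20° lon, +17·10° lat → SW at lon 140°, lat 80°.
Square 7, 4: +7·2° lon, +4·1° lat → SW at lon 154°, lat 84°.
Subsquare n=13, w=22: +13·0.0833333° lon, +22·0.0416667° lat → SW at lon 155.083°, lat 84.9167°.
Cell spans 0.0833333° lon × 0.0416667° lat. NE corner is SW corner plus one full cell.
latitude 84.9583° N, longitude 155.1667° E.

84.9583° N, 155.1667° E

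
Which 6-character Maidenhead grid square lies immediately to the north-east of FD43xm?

FD53an

Longitude subsquare x = 23; +1 → 24, wraps to 0 = a, carry into square.
Longitude square 4; +1 → 5.
Latitude subsquare m = 12; +1 → 13 = n.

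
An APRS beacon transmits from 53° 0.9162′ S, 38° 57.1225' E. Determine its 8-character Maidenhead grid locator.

Shift to the Maidenhead origin (180°W, 90°S): lon 218.95204, lat 36.98473.
Field: 218.95204/20 → 10 → K, 36.98473/10 → 3 → D; chars KD.
Square: 18.95204/2 → 9, 6.98473/1 → 6; chars 96.
Subsquare: 0.95204/0.0833333 → 11 → l, 0.98473/0.0416667 → 23 → x; chars lx.
Extended square: 0.03538/0.00833333 → 4, 0.02640/0.00416667 → 6; chars 46.

KD96lx46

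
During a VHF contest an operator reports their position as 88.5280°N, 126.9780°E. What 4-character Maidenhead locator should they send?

Shift to the Maidenhead origin (180°W, 90°S): lon 306.98, lat 178.53.
Field (20°×10°, letters A–R): lon ⌊306.98/20⌋ = 15 → P; lat ⌊178.53/10⌋ = 17 → R.
Square (2°×1°, digits 0–9): lon ⌊6.98/2⌋ = 3; lat ⌊8.53/1⌋ = 8.

PR38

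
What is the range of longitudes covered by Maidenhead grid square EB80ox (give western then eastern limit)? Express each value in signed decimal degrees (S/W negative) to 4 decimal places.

-82.8333, -82.7500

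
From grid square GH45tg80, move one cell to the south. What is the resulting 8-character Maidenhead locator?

Latitude extended square 0; −1 → -1, wraps to 9, carry into subsquare.
Latitude subsquare g = 6; −1 → 5 = f.
The longitude characters are unchanged.

GH45tf89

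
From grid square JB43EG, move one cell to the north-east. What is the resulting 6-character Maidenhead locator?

JB43fh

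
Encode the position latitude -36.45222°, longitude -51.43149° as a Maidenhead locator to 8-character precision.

GF43gn81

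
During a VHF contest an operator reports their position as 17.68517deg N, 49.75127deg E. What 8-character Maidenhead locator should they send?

LK47vq04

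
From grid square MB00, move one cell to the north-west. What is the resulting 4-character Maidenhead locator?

LB91

Longitude square 0; −1 → -1, wraps to 9, carry into field.
Longitude field M = 12; −1 → 11 = L.
Latitude square 0; +1 → 1.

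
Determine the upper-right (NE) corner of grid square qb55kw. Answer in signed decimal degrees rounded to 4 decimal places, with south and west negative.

-74.0417, 150.9167

Field Q=16, B=1: +16·20° lon, +1·10° lat → SW at lon 140°, lat -80°.
Square 5, 5: +5·2° lon, +5·1° lat → SW at lon 150°, lat -75°.
Subsquare k=10, w=22: +10·0.0833333° lon, +22·0.0416667° lat → SW at lon 150.833°, lat -74.0833°.
Cell spans 0.0833333° lon × 0.0416667° lat. NE corner is SW corner plus one full cell.
latitude -74.0417, longitude 150.9167.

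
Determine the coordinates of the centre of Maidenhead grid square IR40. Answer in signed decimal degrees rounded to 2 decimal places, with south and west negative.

Field I=8, R=17: +8·20° lon, +17·10° lat → SW at lon -20°, lat 80°.
Square 4, 0: +4·2° lon, +0·1° lat → SW at lon -12°, lat 80°.
Cell spans 2° lon × 1° lat. Centre is SW corner plus half of each.
latitude 80.50, longitude -11.00.

80.50, -11.00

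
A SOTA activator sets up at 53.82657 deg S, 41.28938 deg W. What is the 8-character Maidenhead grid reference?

GD96ie51

Shift to the Maidenhead origin (180°W, 90°S): lon 138.71062, lat 36.17343.
Field (20°×10°, letters A–R): 138.71062/20 → 6 → G, 36.17343/10 → 3 → D; chars GD.
Square (2°×1°, digits 0–9): 18.71062/2 → 9, 6.17343/1 → 6; chars 96.
Subsquare (5′×2.5′, letters a–x): 0.71062/0.0833333 → 8 → i, 0.17343/0.0416667 → 4 → e; chars ie.
Extended square (30″×15″, digits 0–9): 0.04395/0.00833333 → 5, 0.00676/0.00416667 → 1; chars 51.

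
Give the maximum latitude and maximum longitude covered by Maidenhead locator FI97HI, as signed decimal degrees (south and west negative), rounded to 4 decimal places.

Field F=5, I=8: +5·20° lon, +8·10° lat → SW at lon -80°, lat -10°.
Square 9, 7: +9·2° lon, +7·1° lat → SW at lon -62°, lat -3°.
Subsquare h=7, i=8: +7·0.0833333° lon, +8·0.0416667° lat → SW at lon -61.4167°, lat -2.66667°.
Cell spans 0.0833333° lon × 0.0416667° lat. NE corner is SW corner plus one full cell.
latitude -2.6250, longitude -61.3333.

-2.6250, -61.3333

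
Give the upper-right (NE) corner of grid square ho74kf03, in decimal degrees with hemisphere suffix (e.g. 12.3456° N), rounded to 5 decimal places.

54.22500° N, 25.15833° W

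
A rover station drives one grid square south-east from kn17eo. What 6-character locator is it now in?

Longitude subsquare e = 4; +1 → 5 = f.
Latitude subsquare o = 14; −1 → 13 = n.

KN17fn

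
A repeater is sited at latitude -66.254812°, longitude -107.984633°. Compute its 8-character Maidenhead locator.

DC63ar18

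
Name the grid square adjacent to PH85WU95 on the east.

Longitude extended square 9; +1 → 10, wraps to 0, carry into subsquare.
Longitude subsquare w = 22; +1 → 23 = x.
The latitude characters are unchanged.

PH85xu05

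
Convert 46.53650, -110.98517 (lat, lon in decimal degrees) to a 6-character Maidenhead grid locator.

DN46mm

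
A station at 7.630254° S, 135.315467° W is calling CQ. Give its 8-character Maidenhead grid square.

CI22ii28

Add 180° to longitude and 90° to latitude: 44.68453, 82.36975.
Field: 44.68453/20 → 2 → C, 82.36975/10 → 8 → I; chars CI.
Square: 4.68453/2 → 2, 2.36975/1 → 2; chars 22.
Subsquare: 0.68453/0.0833333 → 8 → i, 0.36975/0.0416667 → 8 → i; chars ii.
Extended square: 0.01787/0.00833333 → 2, 0.03641/0.00416667 → 8; chars 28.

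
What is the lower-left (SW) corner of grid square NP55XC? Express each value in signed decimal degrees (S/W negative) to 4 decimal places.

65.0833, 91.9167

Field N=13, P=15: +13·20° lon, +15·10° lat → SW at lon 80°, lat 60°.
Square 5, 5: +5·2° lon, +5·1° lat → SW at lon 90°, lat 65°.
Subsquare x=23, c=2: +23·0.0833333° lon, +2·0.0416667° lat → SW at lon 91.9167°, lat 65.0833°.
latitude 65.0833, longitude 91.9167.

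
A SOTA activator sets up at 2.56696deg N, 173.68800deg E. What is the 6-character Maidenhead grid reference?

RJ62un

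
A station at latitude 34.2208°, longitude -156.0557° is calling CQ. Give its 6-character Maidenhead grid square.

Shift to the Maidenhead origin (180°W, 90°S): lon 23.9443, lat 124.2208.
Field: 23.9443/20 → 1 → B, 124.2208/10 → 12 → M; chars BM.
Square: 3.9443/2 → 1, 4.2208/1 → 4; chars 14.
Subsquare: 1.9443/0.0833333 → 23 → x, 0.2208/0.0416667 → 5 → f; chars xf.

BM14xf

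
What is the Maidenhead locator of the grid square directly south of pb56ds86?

Latitude extended square 6; −1 → 5.
The longitude characters are unchanged.

PB56ds85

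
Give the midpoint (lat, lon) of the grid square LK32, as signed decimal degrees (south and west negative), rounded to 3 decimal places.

12.500, 47.000

Field L=11, K=10: +11·20° lon, +10·10° lat → SW at lon 40°, lat 10°.
Square 3, 2: +3·2° lon, +2·1° lat → SW at lon 46°, lat 12°.
Cell spans 2° lon × 1° lat. Centre is SW corner plus half of each.
latitude 12.500, longitude 47.000.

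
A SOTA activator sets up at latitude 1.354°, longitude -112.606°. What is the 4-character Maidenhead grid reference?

DJ31

Shift to the Maidenhead origin (180°W, 90°S): lon 67.39, lat 91.35.
Field (20°×10°, letters A–R): 67.39/20 → 3 → D, 91.35/10 → 9 → J; chars DJ.
Square (2°×1°, digits 0–9): 7.39/2 → 3, 1.35/1 → 1; chars 31.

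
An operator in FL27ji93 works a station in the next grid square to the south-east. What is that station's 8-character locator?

FL27ki02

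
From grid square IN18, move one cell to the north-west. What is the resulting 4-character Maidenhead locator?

Longitude square 1; −1 → 0.
Latitude square 8; +1 → 9.

IN09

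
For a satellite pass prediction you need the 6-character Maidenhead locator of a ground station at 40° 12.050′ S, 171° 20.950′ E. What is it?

RE59qt

Shift to the Maidenhead origin (180°W, 90°S): lon 351.3492, lat 49.7992.
Field: 351.3492/20 → 17 → R, 49.7992/10 → 4 → E; chars RE.
Square: 11.3492/2 → 5, 9.7992/1 → 9; chars 59.
Subsquare: 1.3492/0.0833333 → 16 → q, 0.7992/0.0416667 → 19 → t; chars qt.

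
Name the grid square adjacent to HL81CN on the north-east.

Longitude subsquare c = 2; +1 → 3 = d.
Latitude subsquare n = 13; +1 → 14 = o.

HL81do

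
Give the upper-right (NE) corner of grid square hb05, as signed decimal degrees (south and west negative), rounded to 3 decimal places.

-74.000, -38.000

Field H=7, B=1: +7·20° lon, +1·10° lat → SW at lon -40°, lat -80°.
Square 0, 5: +0·2° lon, +5·1° lat → SW at lon -40°, lat -75°.
Cell spans 2° lon × 1° lat. NE corner is SW corner plus one full cell.
latitude -74.000, longitude -38.000.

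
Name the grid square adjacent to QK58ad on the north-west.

QK48xe

Longitude subsquare a = 0; −1 → -1, wraps to 23 = x, carry into square.
Longitude square 5; −1 → 4.
Latitude subsquare d = 3; +1 → 4 = e.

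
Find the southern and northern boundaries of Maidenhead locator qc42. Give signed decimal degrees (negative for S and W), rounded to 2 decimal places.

-68.00, -67.00

Field Q=16, C=2: +16·20° lon, +2·10° lat → SW at lon 140°, lat -70°.
Square 4, 2: +4·2° lon, +2·1° lat → SW at lon 148°, lat -68°.
Cell spans 2° lon × 1° lat.
south -68.00, north -67.00.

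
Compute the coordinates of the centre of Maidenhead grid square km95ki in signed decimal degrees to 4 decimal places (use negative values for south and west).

35.3542, 38.8750

Field K=10, M=12: +10·20° lon, +12·10° lat → SW at lon 20°, lat 30°.
Square 9, 5: +9·2° lon, +5·1° lat → SW at lon 38°, lat 35°.
Subsquare k=10, i=8: +10·0.0833333° lon, +8·0.0416667° lat → SW at lon 38.8333°, lat 35.3333°.
Cell spans 0.0833333° lon × 0.0416667° lat. Centre is SW corner plus half of each.
latitude 35.3542, longitude 38.8750.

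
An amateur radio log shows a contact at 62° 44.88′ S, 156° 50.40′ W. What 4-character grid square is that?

BC17

Shift to the Maidenhead origin (180°W, 90°S): lon 23.16, lat 27.25.
Field: 23.16/20 → 1 → B, 27.25/10 → 2 → C; chars BC.
Square: 3.16/2 → 1, 7.25/1 → 7; chars 17.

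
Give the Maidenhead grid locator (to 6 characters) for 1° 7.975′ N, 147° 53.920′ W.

Offset from 180°W / 90°S: lon 32.1013°, lat 91.1329°.
Field (20°×10°, letters A–R): 32.1013/20 → 1 → B, 91.1329/10 → 9 → J; chars BJ.
Square (2°×1°, digits 0–9): 12.1013/2 → 6, 1.1329/1 → 1; chars 61.
Subsquare (5′×2.5′, letters a–x): 0.1013/0.0833333 → 1 → b, 0.1329/0.0416667 → 3 → d; chars bd.

BJ61bd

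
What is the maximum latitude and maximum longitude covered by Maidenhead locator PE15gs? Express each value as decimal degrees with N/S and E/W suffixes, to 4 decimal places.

44.2083° S, 122.5833° E

Field P=15, E=4: +15·20° lon, +4·10° lat → SW at lon 120°, lat -50°.
Square 1, 5: +1·2° lon, +5·1° lat → SW at lon 122°, lat -45°.
Subsquare g=6, s=18: +6·0.0833333° lon, +18·0.0416667° lat → SW at lon 122.5°, lat -44.25°.
Cell spans 0.0833333° lon × 0.0416667° lat. NE corner is SW corner plus one full cell.
latitude 44.2083° S, longitude 122.5833° E.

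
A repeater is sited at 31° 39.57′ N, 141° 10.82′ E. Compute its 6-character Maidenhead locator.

Offset from 180°W / 90°S: lon 321.1803°, lat 121.6595°.
Field: lon ⌊321.1803/20⌋ = 16 → Q; lat ⌊121.6595/10⌋ = 12 → M.
Square: lon ⌊1.1803/2⌋ = 0; lat ⌊1.6595/1⌋ = 1.
Subsquare: lon ⌊1.1803/0.0833333⌋ = 14 → o; lat ⌊0.6595/0.0416667⌋ = 15 → p.

QM01op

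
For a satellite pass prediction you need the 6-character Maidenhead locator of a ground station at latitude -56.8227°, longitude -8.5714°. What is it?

ID53re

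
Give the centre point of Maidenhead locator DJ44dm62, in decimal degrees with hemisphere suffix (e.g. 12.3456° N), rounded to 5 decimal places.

Field D=3, J=9: +3·20° lon, +9·10° lat → SW at lon -120°, lat 0°.
Square 4, 4: +4·2° lon, +4·1° lat → SW at lon -112°, lat 4°.
Subsquare d=3, m=12: +3·0.0833333° lon, +12·0.0416667° lat → SW at lon -111.75°, lat 4.5°.
Extended square 6, 2: +6·0.00833333° lon, +2·0.00416667° lat → SW at lon -111.7°, lat 4.50833°.
Cell spans 0.00833333° lon × 0.00416667° lat. Centre is SW corner plus half of each.
latitude 4.51042° N, longitude 111.69583° W.

4.51042° N, 111.69583° W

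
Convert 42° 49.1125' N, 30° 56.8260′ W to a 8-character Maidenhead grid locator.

Offset from 180°W / 90°S: lon 149.05290°, lat 132.81854°.
Field: lon ⌊149.05290/20⌋ = 7 → H; lat ⌊132.81854/10⌋ = 13 → N.
Square: lon ⌊9.05290/2⌋ = 4; lat ⌊2.81854/1⌋ = 2.
Subsquare: lon ⌊1.05290/0.0833333⌋ = 12 → m; lat ⌊0.81854/0.0416667⌋ = 19 → t.
Extended square: lon ⌊0.05290/0.00833333⌋ = 6; lat ⌊0.02688/0.00416667⌋ = 6.

HN42mt66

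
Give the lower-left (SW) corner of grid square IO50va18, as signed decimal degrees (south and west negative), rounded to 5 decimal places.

Field I=8, O=14: +8·20° lon, +14·10° lat → SW at lon -20°, lat 50°.
Square 5, 0: +5·2° lon, +0·1° lat → SW at lon -10°, lat 50°.
Subsquare v=21, a=0: +21·0.0833333° lon, +0·0.0416667° lat → SW at lon -8.25°, lat 50°.
Extended square 1, 8: +1·0.00833333° lon, +8·0.00416667° lat → SW at lon -8.24167°, lat 50.0333°.
latitude 50.03333, longitude -8.24167.

50.03333, -8.24167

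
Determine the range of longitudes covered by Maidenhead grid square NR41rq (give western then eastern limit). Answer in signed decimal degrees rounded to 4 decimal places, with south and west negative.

89.4167, 89.5000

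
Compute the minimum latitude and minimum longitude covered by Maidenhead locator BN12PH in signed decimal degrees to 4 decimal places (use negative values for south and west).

42.2917, -156.7500

Field B=1, N=13: +1·20° lon, +13·10° lat → SW at lon -160°, lat 40°.
Square 1, 2: +1·2° lon, +2·1° lat → SW at lon -158°, lat 42°.
Subsquare p=15, h=7: +15·0.0833333° lon, +7·0.0416667° lat → SW at lon -156.75°, lat 42.2917°.
latitude 42.2917, longitude -156.7500.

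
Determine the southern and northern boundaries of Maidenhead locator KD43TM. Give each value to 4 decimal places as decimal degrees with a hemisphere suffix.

56.5000° S, 56.4583° S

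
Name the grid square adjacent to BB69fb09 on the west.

BB69eb99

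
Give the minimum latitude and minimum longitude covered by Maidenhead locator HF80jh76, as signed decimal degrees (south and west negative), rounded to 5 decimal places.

-39.68333, -23.19167

Field H=7, F=5: +7·20° lon, +5·10° lat → SW at lon -40°, lat -40°.
Square 8, 0: +8·2° lon, +0·1° lat → SW at lon -24°, lat -40°.
Subsquare j=9, h=7: +9·0.0833333° lon, +7·0.0416667° lat → SW at lon -23.25°, lat -39.7083°.
Extended square 7, 6: +7·0.00833333° lon, +6·0.00416667° lat → SW at lon -23.1917°, lat -39.6833°.
latitude -39.68333, longitude -23.19167.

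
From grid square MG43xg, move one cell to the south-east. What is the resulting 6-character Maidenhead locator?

Longitude subsquare x = 23; +1 → 24, wraps to 0 = a, carry into square.
Longitude square 4; +1 → 5.
Latitude subsquare g = 6; −1 → 5 = f.

MG53af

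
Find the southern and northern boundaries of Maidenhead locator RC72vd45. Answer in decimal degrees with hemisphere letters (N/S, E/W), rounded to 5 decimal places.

Field R=17, C=2: +17·20° lon, +2·10° lat → SW at lon 160°, lat -70°.
Square 7, 2: +7·2° lon, +2·1° lat → SW at lon 174°, lat -68°.
Subsquare v=21, d=3: +21·0.0833333° lon, +3·0.0416667° lat → SW at lon 175.75°, lat -67.875°.
Extended square 4, 5: +4·0.00833333° lon, +5·0.00416667° lat → SW at lon 175.783°, lat -67.8542°.
Cell spans 0.00833333° lon × 0.00416667° lat.
south 67.85417° S, north 67.85000° S.

67.85417° S, 67.85000° S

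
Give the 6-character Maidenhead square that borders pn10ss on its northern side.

PN10st

Latitude subsquare s = 18; +1 → 19 = t.
The longitude characters are unchanged.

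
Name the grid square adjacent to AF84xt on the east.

AF94at

Longitude subsquare x = 23; +1 → 24, wraps to 0 = a, carry into square.
Longitude square 8; +1 → 9.
The latitude characters are unchanged.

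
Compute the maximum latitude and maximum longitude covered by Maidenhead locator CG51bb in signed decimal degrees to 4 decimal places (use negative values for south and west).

-28.9167, -129.8333

Field C=2, G=6: +2·20° lon, +6·10° lat → SW at lon -140°, lat -30°.
Square 5, 1: +5·2° lon, +1·1° lat → SW at lon -130°, lat -29°.
Subsquare b=1, b=1: +1·0.0833333° lon, +1·0.0416667° lat → SW at lon -129.917°, lat -28.9583°.
Cell spans 0.0833333° lon × 0.0416667° lat. NE corner is SW corner plus one full cell.
latitude -28.9167, longitude -129.8333.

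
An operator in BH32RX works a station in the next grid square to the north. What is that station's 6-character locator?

BH33ra

Latitude subsquare x = 23; +1 → 24, wraps to 0 = a, carry into square.
Latitude square 2; +1 → 3.
The longitude characters are unchanged.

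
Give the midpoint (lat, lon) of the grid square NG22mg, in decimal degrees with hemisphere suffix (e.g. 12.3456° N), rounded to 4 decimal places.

27.7292° S, 85.0417° E

Field N=13, G=6: +13·20° lon, +6·10° lat → SW at lon 80°, lat -30°.
Square 2, 2: +2·2° lon, +2·1° lat → SW at lon 84°, lat -28°.
Subsquare m=12, g=6: +12·0.0833333° lon, +6·0.0416667° lat → SW at lon 85°, lat -27.75°.
Cell spans 0.0833333° lon × 0.0416667° lat. Centre is SW corner plus half of each.
latitude 27.7292° S, longitude 85.0417° E.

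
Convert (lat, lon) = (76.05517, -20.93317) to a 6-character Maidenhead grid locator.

Add 180° to longitude and 90° to latitude: 159.0668, 166.0552.
Field (20°×10°, letters A–R): lon ⌊159.0668/20⌋ = 7 → H; lat ⌊166.0552/10⌋ = 16 → Q.
Square (2°×1°, digits 0–9): lon ⌊19.0668/2⌋ = 9; lat ⌊6.0552/1⌋ = 6.
Subsquare (5′×2.5′, letters a–x): lon ⌊1.0668/0.0833333⌋ = 12 → m; lat ⌊0.0552/0.0416667⌋ = 1 → b.

HQ96mb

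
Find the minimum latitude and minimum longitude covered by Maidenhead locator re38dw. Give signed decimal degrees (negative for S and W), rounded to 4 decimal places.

-41.0833, 166.2500

Field R=17, E=4: +17·20° lon, +4·10° lat → SW at lon 160°, lat -50°.
Square 3, 8: +3·2° lon, +8·1° lat → SW at lon 166°, lat -42°.
Subsquare d=3, w=22: +3·0.0833333° lon, +22·0.0416667° lat → SW at lon 166.25°, lat -41.0833°.
latitude -41.0833, longitude 166.2500.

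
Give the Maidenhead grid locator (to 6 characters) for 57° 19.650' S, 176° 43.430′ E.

RD82iq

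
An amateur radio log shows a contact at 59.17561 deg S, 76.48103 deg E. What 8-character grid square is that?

Offset from 180°W / 90°S: lon 256.48103°, lat 30.82439°.
Field (20°×10°, letters A–R): 256.48103/20 → 12 → M, 30.82439/10 → 3 → D; chars MD.
Square (2°×1°, digits 0–9): 16.48103/2 → 8, 0.82439/1 → 0; chars 80.
Subsquare (5′×2.5′, letters a–x): 0.48103/0.0833333 → 5 → f, 0.82439/0.0416667 → 19 → t; chars ft.
Extended square (30″×15″, digits 0–9): 0.06436/0.00833333 → 7, 0.03272/0.00416667 → 7; chars 77.

MD80ft77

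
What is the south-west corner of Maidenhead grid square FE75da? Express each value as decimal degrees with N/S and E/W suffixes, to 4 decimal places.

45.0000° S, 65.7500° W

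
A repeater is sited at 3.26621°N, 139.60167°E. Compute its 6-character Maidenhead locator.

PJ93tg

Add 180° to longitude and 90° to latitude: 319.6017, 93.2662.
Field: 319.6017/20 → 15 → P, 93.2662/10 → 9 → J; chars PJ.
Square: 19.6017/2 → 9, 3.2662/1 → 3; chars 93.
Subsquare: 1.6017/0.0833333 → 19 → t, 0.2662/0.0416667 → 6 → g; chars tg.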